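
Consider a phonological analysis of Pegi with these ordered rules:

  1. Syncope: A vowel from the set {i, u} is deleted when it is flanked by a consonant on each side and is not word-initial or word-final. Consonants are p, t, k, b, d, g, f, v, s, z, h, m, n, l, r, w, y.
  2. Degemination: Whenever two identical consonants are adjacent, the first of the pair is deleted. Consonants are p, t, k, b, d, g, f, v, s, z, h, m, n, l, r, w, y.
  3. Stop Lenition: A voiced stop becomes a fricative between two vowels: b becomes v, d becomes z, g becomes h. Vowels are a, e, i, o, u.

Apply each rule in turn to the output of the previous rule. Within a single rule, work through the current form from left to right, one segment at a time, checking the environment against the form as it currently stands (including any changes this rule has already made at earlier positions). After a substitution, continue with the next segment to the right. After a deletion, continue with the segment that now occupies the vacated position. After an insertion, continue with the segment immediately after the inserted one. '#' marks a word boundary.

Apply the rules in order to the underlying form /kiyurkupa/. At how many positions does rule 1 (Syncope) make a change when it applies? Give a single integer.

1 Syncope: [kiyurkupa] → [kyrkpa]
2 Degemination: no change — [kyrkpa]
3 Stop Lenition: no change — [kyrkpa]
Rule 1 changed 3 position(s).

3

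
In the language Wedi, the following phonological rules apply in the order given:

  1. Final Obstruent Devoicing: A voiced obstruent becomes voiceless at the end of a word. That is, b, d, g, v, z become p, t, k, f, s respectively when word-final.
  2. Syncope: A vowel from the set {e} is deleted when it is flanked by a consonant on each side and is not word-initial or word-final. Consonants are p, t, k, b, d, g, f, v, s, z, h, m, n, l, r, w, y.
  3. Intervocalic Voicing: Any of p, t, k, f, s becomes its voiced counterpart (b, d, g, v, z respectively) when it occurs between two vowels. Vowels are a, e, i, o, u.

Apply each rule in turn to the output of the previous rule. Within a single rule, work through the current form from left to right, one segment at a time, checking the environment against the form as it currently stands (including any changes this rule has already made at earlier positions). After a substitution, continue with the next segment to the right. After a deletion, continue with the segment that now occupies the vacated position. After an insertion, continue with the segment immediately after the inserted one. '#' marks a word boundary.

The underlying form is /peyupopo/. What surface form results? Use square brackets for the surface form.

[pyubobo]

1 Final Obstruent Devoicing: no change — [peyupopo]
2 Syncope: [peyupopo] → [pyupopo]
3 Intervocalic Voicing: [pyupopo] → [pyubobo]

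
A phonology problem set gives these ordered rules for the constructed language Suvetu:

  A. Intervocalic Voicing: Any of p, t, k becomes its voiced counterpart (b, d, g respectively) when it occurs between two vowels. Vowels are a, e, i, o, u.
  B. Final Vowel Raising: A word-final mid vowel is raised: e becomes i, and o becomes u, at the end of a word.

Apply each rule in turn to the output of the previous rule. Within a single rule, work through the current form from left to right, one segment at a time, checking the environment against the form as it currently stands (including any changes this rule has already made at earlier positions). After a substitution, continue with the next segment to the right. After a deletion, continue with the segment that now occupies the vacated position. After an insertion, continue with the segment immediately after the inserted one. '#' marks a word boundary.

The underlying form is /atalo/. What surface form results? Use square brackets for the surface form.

[adalu]

A Intervocalic Voicing: [atalo] → [adalo]
B Final Vowel Raising: [adalo] → [adalu]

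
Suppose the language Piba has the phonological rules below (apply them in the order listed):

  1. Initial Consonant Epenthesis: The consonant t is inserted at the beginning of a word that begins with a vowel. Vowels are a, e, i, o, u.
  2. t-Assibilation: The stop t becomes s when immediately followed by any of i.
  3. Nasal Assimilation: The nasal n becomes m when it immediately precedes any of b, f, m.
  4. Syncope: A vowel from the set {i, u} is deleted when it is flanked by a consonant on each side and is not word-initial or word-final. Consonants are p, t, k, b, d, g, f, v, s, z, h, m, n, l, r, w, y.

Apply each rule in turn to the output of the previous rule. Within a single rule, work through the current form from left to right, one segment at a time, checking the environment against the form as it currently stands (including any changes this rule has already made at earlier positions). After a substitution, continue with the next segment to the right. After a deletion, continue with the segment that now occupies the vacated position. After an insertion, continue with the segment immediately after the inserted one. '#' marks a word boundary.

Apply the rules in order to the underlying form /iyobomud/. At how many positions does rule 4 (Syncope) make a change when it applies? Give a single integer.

2

1 Initial Consonant Epenthesis: [iyobomud] → [tiyobomud]
2 t-Assibilation: [tiyobomud] → [siyobomud]
3 Nasal Assimilation: no change — [siyobomud]
4 Syncope: [siyobomud] → [syobomd]
Rule 4 changed 2 position(s).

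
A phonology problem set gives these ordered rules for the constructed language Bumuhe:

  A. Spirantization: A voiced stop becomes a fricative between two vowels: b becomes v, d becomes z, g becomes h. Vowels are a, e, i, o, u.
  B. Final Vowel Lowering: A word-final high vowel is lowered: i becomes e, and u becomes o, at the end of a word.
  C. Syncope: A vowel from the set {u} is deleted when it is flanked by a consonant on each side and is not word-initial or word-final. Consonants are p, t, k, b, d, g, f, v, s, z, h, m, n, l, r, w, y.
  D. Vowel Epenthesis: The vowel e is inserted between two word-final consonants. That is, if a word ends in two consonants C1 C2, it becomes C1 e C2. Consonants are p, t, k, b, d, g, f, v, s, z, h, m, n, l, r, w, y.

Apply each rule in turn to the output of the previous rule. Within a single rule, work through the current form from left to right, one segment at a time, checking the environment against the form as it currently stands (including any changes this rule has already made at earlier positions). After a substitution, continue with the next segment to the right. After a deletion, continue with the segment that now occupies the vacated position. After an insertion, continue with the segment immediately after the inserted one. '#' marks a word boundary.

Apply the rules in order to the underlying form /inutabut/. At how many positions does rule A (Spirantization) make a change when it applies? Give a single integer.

1

A Spirantization: [inutabut] → [inutavut]
B Final Vowel Lowering: no change — [inutavut]
C Syncope: [inutavut] → [intavt]
D Vowel Epenthesis: [intavt] → [intavet]
Rule A changed 1 position(s).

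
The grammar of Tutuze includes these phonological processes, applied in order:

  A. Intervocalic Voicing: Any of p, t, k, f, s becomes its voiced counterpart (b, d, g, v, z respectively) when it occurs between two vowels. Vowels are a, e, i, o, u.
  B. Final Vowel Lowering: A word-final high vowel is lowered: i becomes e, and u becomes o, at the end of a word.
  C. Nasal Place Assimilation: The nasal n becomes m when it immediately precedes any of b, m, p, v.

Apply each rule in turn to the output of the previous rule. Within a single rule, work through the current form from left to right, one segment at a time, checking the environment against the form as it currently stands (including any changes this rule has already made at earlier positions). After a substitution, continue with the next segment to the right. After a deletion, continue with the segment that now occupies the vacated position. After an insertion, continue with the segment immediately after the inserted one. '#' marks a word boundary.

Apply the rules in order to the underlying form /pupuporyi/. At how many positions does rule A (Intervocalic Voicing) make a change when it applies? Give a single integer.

A Intervocalic Voicing: [pupuporyi] → [pububoryi]
B Final Vowel Lowering: [pububoryi] → [pububorye]
C Nasal Place Assimilation: no change — [pububorye]
Rule A changed 2 position(s).

2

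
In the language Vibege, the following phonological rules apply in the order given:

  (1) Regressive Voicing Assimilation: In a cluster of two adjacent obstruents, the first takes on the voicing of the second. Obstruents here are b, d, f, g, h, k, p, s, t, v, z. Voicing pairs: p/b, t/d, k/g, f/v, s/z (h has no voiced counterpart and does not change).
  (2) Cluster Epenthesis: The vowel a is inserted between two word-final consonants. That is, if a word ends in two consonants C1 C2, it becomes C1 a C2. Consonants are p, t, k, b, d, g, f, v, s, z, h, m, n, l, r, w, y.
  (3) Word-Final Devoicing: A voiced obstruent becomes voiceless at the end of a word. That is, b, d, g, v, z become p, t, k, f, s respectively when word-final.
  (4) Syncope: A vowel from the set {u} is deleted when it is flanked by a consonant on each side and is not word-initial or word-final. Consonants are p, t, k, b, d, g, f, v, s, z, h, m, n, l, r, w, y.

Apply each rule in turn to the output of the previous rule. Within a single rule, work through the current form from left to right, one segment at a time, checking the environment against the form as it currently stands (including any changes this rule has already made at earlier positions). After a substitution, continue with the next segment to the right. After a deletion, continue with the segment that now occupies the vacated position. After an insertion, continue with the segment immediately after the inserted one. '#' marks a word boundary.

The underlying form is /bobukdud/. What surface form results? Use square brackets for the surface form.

(1) Regressive Voicing Assimilation: [bobukdud] → [bobugdud]
(2) Cluster Epenthesis: no change — [bobugdud]
(3) Word-Final Devoicing: [bobugdud] → [bobugdut]
(4) Syncope: [bobugdut] → [bobgdt]

[bobgdt]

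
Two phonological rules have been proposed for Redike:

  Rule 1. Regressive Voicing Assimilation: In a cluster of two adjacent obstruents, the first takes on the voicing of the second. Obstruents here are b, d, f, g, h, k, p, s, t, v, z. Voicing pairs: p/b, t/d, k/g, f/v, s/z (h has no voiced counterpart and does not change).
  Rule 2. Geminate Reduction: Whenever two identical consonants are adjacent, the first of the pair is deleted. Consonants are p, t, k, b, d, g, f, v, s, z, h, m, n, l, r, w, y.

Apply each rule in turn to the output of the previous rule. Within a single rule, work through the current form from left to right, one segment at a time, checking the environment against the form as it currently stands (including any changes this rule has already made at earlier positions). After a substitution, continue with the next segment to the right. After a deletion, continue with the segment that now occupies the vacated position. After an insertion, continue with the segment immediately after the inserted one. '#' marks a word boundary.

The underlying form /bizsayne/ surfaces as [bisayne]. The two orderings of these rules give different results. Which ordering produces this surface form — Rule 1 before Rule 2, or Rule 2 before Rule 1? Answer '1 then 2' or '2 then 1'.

Order 1 then 2:
  1 Regressive Voicing Assimilation: [bizsayne] → [bissayne]
  2 Geminate Reduction: [bissayne] → [bisayne]
  result: [bisayne]
Order 2 then 1:
  2 Geminate Reduction: no change — [bizsayne]
  1 Regressive Voicing Assimilation: [bizsayne] → [bissayne]
  result: [bissayne]

1 then 2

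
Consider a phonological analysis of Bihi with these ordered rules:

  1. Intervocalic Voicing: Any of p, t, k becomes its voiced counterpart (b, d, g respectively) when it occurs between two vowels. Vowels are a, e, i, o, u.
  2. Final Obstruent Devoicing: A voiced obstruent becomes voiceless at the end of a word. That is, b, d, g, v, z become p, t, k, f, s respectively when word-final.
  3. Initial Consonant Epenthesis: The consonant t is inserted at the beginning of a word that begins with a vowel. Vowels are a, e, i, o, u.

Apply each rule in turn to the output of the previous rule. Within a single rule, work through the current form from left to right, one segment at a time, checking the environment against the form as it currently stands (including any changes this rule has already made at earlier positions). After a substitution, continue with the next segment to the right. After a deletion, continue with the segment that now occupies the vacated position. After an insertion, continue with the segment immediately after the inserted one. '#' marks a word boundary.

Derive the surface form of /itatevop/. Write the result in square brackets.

[tidadevop]

1 Intervocalic Voicing: [itatevop] → [idadevop]
2 Final Obstruent Devoicing: no change — [idadevop]
3 Initial Consonant Epenthesis: [idadevop] → [tidadevop]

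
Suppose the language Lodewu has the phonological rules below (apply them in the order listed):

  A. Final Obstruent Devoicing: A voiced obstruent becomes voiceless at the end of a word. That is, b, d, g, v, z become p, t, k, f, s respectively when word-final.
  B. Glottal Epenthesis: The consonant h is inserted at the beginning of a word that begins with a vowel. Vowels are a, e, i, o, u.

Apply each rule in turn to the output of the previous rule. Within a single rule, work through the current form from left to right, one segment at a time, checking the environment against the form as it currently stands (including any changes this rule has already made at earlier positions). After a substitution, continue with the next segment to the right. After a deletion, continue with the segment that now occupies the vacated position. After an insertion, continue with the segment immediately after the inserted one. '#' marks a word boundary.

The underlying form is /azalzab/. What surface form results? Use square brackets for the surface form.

[hazalzap]

A Final Obstruent Devoicing: [azalzab] → [azalzap]
B Glottal Epenthesis: [azalzap] → [hazalzap]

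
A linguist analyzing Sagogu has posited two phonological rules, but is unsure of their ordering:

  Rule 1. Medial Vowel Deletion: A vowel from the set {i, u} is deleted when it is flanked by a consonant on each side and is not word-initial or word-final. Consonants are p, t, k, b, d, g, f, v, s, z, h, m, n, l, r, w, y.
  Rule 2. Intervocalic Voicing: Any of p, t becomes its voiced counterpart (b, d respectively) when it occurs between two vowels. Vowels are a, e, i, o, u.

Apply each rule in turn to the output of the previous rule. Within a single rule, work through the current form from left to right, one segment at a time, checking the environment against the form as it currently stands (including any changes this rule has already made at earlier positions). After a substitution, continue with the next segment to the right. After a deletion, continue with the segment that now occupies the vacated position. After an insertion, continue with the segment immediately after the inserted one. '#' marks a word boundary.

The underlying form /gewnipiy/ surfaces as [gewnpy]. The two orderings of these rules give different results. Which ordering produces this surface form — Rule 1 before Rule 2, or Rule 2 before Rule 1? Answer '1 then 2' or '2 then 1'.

Order 1 then 2:
  1 Medial Vowel Deletion: [gewnipiy] → [gewnpy]
  2 Intervocalic Voicing: no change — [gewnpy]
  result: [gewnpy]
Order 2 then 1:
  2 Intervocalic Voicing: [gewnipiy] → [gewnibiy]
  1 Medial Vowel Deletion: [gewnibiy] → [gewnby]
  result: [gewnby]

1 then 2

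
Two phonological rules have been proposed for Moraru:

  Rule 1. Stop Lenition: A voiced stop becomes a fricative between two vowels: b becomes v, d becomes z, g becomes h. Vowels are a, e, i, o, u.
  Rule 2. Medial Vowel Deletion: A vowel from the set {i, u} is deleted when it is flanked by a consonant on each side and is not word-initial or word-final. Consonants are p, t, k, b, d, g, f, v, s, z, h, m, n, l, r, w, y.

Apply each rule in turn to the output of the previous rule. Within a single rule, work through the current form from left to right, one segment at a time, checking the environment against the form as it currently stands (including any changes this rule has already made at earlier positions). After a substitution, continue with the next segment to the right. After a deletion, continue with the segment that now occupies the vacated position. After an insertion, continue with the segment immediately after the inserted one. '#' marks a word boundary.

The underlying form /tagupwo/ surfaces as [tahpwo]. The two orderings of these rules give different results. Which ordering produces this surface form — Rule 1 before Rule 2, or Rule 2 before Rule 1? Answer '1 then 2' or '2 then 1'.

1 then 2

Order 1 then 2:
  1 Stop Lenition: [tagupwo] → [tahupwo]
  2 Medial Vowel Deletion: [tahupwo] → [tahpwo]
  result: [tahpwo]
Order 2 then 1:
  2 Medial Vowel Deletion: [tagupwo] → [tagpwo]
  1 Stop Lenition: no change — [tagpwo]
  result: [tagpwo]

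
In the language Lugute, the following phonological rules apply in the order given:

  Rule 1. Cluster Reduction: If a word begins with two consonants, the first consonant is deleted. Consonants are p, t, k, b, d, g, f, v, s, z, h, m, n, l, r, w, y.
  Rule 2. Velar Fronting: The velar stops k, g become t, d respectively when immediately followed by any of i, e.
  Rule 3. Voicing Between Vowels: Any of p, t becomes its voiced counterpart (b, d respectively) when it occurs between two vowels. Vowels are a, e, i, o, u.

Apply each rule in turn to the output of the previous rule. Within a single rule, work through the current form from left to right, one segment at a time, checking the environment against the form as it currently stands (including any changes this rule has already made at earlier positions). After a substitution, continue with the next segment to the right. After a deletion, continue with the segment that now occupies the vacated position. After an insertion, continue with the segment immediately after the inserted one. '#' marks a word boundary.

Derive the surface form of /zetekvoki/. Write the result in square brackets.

[zedekvodi]

Rule 1 Cluster Reduction: no change — [zetekvoki]
Rule 2 Velar Fronting: [zetekvoki] → [zetekvoti]
Rule 3 Voicing Between Vowels: [zetekvoti] → [zedekvodi]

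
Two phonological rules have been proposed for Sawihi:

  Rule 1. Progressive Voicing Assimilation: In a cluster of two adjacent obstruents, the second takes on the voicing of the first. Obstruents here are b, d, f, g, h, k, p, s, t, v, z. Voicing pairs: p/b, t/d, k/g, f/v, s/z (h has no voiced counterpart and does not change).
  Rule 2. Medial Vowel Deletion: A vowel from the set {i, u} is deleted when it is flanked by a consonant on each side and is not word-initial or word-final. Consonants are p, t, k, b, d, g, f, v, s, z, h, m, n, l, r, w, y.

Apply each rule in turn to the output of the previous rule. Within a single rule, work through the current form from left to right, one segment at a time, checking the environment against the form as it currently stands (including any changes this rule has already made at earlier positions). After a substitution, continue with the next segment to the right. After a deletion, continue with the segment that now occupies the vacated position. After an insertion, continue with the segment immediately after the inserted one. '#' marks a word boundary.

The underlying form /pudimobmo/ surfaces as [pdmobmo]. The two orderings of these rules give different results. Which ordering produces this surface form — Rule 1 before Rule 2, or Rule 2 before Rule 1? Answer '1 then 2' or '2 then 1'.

1 then 2

Order 1 then 2:
  1 Progressive Voicing Assimilation: no change — [pudimobmo]
  2 Medial Vowel Deletion: [pudimobmo] → [pdmobmo]
  result: [pdmobmo]
Order 2 then 1:
  2 Medial Vowel Deletion: [pudimobmo] → [pdmobmo]
  1 Progressive Voicing Assimilation: [pdmobmo] → [ptmobmo]
  result: [ptmobmo]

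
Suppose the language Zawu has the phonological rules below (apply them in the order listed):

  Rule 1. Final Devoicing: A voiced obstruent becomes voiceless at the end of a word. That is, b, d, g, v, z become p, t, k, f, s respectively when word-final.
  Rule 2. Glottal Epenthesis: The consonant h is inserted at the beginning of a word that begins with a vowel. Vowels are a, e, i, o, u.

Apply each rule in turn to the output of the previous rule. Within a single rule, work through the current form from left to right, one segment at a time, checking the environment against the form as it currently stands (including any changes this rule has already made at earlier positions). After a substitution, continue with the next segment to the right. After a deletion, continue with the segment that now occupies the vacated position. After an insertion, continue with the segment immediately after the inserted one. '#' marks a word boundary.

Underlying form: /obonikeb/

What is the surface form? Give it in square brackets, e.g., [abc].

[hobonikep]

Rule 1 Final Devoicing: [obonikeb] → [obonikep]
Rule 2 Glottal Epenthesis: [obonikep] → [hobonikep]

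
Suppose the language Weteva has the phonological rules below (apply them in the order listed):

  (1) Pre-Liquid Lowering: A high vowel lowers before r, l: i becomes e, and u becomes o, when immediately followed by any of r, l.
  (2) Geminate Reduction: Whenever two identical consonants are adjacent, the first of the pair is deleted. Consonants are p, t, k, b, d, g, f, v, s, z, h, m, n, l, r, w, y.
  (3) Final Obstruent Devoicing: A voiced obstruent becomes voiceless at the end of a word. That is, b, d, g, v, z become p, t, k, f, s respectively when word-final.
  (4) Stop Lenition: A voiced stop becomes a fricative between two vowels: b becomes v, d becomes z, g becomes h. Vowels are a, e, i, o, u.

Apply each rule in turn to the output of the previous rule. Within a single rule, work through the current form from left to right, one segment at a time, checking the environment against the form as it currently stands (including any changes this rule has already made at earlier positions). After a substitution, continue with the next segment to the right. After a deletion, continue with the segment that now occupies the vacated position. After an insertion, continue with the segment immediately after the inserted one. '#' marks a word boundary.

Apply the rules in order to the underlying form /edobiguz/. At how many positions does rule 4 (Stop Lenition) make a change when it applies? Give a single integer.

(1) Pre-Liquid Lowering: no change — [edobiguz]
(2) Geminate Reduction: no change — [edobiguz]
(3) Final Obstruent Devoicing: [edobiguz] → [edobigus]
(4) Stop Lenition: [edobigus] → [ezovihus]
Rule 4 changed 3 position(s).

3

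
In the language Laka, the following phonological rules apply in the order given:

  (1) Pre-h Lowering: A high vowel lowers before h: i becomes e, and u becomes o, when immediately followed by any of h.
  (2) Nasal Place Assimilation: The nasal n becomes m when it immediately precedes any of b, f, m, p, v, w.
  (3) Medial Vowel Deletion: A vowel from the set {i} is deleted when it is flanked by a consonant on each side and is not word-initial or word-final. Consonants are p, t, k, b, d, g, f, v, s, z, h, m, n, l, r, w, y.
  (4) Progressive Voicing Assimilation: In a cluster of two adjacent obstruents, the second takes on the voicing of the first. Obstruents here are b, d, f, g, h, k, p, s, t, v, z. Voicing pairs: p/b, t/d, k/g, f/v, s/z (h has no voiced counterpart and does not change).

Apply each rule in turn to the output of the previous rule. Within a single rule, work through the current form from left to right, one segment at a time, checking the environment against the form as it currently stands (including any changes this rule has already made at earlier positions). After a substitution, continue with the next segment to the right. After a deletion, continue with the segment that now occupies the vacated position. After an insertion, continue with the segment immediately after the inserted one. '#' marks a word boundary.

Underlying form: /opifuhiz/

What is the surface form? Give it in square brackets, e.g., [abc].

[opfohs]

(1) Pre-h Lowering: [opifuhiz] → [opifohiz]
(2) Nasal Place Assimilation: no change — [opifohiz]
(3) Medial Vowel Deletion: [opifohiz] → [opfohz]
(4) Progressive Voicing Assimilation: [opfohz] → [opfohs]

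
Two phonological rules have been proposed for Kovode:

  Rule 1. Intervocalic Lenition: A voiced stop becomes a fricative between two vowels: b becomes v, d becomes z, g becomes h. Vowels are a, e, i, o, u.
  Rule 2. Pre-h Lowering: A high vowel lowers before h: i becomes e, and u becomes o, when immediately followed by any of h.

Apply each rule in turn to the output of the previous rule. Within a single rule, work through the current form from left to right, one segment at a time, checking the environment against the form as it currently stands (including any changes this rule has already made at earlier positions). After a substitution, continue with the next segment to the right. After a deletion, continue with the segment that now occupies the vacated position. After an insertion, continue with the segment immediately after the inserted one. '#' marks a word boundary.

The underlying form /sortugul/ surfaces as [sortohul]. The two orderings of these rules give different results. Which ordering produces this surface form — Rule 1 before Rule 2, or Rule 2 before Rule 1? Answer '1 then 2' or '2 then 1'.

1 then 2

Order 1 then 2:
  1 Intervocalic Lenition: [sortugul] → [sortuhul]
  2 Pre-h Lowering: [sortuhul] → [sortohul]
  result: [sortohul]
Order 2 then 1:
  2 Pre-h Lowering: no change — [sortugul]
  1 Intervocalic Lenition: [sortugul] → [sortuhul]
  result: [sortuhul]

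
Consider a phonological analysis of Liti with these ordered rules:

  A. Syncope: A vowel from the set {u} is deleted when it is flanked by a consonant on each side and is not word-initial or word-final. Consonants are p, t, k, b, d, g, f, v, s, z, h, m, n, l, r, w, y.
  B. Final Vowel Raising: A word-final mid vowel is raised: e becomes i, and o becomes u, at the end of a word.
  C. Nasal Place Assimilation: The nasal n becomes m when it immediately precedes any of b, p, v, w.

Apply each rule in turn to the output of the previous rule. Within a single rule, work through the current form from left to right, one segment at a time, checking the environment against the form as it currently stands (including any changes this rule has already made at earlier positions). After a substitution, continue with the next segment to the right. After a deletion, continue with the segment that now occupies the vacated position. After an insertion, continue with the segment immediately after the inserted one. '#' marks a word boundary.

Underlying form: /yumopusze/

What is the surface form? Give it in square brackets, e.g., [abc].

[ymopszi]

A Syncope: [yumopusze] → [ymopsze]
B Final Vowel Raising: [ymopsze] → [ymopszi]
C Nasal Place Assimilation: no change — [ymopszi]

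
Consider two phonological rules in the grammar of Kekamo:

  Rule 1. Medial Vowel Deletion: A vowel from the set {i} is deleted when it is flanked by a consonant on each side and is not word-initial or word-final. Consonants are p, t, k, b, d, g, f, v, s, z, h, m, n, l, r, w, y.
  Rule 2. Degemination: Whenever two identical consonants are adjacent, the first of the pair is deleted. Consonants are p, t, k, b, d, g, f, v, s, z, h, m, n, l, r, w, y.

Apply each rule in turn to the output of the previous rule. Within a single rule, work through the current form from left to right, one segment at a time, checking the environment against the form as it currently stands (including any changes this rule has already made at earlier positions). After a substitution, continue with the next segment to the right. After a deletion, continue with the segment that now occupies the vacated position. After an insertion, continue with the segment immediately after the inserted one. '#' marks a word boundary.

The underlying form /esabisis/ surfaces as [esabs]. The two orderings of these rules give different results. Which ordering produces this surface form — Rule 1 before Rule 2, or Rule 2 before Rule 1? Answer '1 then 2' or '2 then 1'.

Order 1 then 2:
  1 Medial Vowel Deletion: [esabisis] → [esabss]
  2 Degemination: [esabss] → [esabs]
  result: [esabs]
Order 2 then 1:
  2 Degemination: no change — [esabisis]
  1 Medial Vowel Deletion: [esabisis] → [esabss]
  result: [esabss]

1 then 2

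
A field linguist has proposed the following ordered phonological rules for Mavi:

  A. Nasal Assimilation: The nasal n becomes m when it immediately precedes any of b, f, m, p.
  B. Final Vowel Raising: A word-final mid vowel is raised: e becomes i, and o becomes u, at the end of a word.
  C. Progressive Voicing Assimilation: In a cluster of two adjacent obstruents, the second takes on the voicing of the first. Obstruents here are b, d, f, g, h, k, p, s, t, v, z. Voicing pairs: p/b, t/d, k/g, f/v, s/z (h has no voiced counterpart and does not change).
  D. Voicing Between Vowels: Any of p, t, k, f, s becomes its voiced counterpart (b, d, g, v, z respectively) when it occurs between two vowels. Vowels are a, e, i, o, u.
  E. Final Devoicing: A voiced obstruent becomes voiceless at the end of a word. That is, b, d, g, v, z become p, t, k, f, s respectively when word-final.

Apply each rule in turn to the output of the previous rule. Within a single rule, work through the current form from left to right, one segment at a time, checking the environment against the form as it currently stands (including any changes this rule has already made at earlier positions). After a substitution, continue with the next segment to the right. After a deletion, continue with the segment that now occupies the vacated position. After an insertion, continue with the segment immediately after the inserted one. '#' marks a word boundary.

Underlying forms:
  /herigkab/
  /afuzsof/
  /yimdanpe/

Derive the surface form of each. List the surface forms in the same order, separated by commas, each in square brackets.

[heriggap], [avuzzof], [yimdampi]

/herigkab/:
  A Nasal Assimilation: no change — [herigkab]
  B Final Vowel Raising: no change — [herigkab]
  C Progressive Voicing Assimilation: [herigkab] → [heriggab]
  D Voicing Between Vowels: no change — [heriggab]
  E Final Devoicing: [heriggab] → [heriggap]
/afuzsof/:
  A Nasal Assimilation: no change — [afuzsof]
  B Final Vowel Raising: no change — [afuzsof]
  C Progressive Voicing Assimilation: [afuzsof] → [afuzzof]
  D Voicing Between Vowels: [afuzzof] → [avuzzof]
  E Final Devoicing: no change — [avuzzof]
/yimdanpe/:
  A Nasal Assimilation: [yimdanpe] → [yimdampe]
  B Final Vowel Raising: [yimdampe] → [yimdampi]
  C Progressive Voicing Assimilation: no change — [yimdampi]
  D Voicing Between Vowels: no change — [yimdampi]
  E Final Devoicing: no change — [yimdampi]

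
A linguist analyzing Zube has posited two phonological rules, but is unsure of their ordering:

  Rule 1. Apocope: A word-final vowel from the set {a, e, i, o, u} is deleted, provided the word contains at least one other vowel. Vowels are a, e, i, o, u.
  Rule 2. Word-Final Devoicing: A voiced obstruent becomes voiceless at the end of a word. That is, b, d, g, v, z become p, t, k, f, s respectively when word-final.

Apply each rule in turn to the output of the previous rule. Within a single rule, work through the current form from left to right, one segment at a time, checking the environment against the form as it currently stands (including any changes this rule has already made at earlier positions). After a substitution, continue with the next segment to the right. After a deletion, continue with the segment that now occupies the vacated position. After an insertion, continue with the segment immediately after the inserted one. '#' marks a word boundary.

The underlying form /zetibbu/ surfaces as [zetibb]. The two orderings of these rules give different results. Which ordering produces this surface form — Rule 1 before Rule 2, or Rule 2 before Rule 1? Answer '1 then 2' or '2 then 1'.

2 then 1

Order 1 then 2:
  1 Apocope: [zetibbu] → [zetibb]
  2 Word-Final Devoicing: [zetibb] → [zetibp]
  result: [zetibp]
Order 2 then 1:
  2 Word-Final Devoicing: no change — [zetibbu]
  1 Apocope: [zetibbu] → [zetibb]
  result: [zetibb]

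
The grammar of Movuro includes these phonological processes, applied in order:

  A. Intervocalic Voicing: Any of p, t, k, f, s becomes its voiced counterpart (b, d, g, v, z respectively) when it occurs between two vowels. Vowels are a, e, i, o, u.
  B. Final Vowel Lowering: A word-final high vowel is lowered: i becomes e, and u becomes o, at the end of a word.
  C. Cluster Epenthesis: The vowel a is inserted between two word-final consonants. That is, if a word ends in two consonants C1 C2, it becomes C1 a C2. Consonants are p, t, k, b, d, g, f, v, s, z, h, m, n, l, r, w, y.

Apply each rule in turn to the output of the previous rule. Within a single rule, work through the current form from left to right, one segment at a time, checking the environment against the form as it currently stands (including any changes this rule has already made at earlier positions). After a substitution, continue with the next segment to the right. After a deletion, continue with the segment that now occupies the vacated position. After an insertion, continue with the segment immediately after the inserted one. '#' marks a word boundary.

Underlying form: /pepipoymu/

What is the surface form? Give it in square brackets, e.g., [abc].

[pebiboymo]

A Intervocalic Voicing: [pepipoymu] → [pebiboymu]
B Final Vowel Lowering: [pebiboymu] → [pebiboymo]
C Cluster Epenthesis: no change — [pebiboymo]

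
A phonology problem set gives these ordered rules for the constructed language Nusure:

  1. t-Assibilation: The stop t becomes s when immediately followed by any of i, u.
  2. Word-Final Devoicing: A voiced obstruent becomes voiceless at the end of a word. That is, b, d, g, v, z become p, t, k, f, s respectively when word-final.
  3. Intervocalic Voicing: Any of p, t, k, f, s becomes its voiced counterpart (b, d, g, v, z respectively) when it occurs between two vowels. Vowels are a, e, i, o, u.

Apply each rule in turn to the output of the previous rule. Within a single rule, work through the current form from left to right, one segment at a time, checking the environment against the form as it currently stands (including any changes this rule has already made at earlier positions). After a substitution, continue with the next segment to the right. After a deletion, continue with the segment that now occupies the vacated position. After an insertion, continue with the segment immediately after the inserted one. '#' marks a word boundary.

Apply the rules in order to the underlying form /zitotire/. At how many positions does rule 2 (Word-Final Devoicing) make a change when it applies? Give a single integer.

0

1 t-Assibilation: [zitotire] → [zitosire]
2 Word-Final Devoicing: no change — [zitosire]
3 Intervocalic Voicing: [zitosire] → [zidozire]
Rule 2 changed 0 position(s).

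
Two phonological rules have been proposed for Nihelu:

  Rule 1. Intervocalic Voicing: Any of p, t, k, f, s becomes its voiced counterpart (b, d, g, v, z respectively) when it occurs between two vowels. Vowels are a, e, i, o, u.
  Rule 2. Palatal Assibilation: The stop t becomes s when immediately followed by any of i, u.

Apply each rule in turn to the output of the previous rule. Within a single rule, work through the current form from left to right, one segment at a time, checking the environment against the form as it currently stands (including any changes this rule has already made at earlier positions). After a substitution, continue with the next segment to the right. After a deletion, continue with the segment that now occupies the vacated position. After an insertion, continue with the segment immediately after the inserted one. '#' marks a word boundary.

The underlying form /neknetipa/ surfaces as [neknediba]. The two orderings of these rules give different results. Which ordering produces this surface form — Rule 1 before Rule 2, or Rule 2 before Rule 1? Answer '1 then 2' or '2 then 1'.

1 then 2

Order 1 then 2:
  1 Intervocalic Voicing: [neknetipa] → [neknediba]
  2 Palatal Assibilation: no change — [neknediba]
  result: [neknediba]
Order 2 then 1:
  2 Palatal Assibilation: [neknetipa] → [neknesipa]
  1 Intervocalic Voicing: [neknesipa] → [nekneziba]
  result: [nekneziba]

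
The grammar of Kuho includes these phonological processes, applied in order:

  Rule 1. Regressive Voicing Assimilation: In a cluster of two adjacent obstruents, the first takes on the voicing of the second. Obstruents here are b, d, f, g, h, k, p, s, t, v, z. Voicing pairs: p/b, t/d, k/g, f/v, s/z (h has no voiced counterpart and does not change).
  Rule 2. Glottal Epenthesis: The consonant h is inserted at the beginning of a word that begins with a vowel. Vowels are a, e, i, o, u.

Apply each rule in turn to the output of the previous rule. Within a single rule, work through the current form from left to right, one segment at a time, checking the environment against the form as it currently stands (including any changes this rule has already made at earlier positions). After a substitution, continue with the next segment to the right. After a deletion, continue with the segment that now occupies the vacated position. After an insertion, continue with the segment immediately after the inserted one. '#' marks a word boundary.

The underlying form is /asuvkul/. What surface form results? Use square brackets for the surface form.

Rule 1 Regressive Voicing Assimilation: [asuvkul] → [asufkul]
Rule 2 Glottal Epenthesis: [asufkul] → [hasufkul]

[hasufkul]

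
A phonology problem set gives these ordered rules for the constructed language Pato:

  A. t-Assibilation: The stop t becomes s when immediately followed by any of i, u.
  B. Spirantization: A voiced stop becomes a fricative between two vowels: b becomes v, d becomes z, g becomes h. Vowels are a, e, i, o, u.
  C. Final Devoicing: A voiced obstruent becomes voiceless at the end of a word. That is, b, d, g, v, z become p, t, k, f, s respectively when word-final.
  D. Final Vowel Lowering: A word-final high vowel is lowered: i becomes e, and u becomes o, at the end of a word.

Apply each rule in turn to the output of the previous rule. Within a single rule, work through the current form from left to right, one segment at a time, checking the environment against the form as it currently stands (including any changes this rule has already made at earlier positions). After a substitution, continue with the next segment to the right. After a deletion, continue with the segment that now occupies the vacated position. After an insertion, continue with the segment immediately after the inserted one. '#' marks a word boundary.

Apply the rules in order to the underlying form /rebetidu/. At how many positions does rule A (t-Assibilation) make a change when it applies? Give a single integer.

A t-Assibilation: [rebetidu] → [rebesidu]
B Spirantization: [rebesidu] → [revesizu]
C Final Devoicing: no change — [revesizu]
D Final Vowel Lowering: [revesizu] → [revesizo]
Rule A changed 1 position(s).

1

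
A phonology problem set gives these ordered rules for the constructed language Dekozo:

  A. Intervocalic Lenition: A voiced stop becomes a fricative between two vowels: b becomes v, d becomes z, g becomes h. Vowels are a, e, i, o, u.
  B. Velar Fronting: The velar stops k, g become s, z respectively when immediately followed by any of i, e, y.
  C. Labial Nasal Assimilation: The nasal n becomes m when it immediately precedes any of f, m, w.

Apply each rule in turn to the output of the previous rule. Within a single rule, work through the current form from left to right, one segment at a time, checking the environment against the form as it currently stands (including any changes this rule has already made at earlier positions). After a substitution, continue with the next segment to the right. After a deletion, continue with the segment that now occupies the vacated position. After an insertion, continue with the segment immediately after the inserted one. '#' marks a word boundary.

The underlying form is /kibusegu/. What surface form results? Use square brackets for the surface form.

[sivusehu]

A Intervocalic Lenition: [kibusegu] → [kivusehu]
B Velar Fronting: [kivusehu] → [sivusehu]
C Labial Nasal Assimilation: no change — [sivusehu]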